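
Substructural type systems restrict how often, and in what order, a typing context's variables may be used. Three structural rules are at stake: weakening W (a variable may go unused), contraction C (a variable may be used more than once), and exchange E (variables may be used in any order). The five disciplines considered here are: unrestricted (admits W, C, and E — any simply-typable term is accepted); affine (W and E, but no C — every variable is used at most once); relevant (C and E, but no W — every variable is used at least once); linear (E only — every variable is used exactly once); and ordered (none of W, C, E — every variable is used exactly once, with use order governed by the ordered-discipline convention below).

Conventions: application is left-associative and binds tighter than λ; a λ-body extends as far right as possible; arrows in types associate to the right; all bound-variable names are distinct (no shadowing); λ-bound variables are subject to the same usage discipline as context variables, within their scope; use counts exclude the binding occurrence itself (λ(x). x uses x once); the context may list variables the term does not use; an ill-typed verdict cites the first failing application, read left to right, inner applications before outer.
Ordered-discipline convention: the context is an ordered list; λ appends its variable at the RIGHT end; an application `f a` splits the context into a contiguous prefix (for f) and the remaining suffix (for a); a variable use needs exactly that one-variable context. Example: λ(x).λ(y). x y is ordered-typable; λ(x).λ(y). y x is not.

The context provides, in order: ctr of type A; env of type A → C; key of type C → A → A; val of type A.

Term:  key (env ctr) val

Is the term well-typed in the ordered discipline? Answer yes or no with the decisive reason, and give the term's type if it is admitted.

no — no ordered split (uses run key, env, ctr, val)
counts: ctr ×1; env ×1; key ×1; val ×1
order of uses: key, env, ctr, val
typing: well-typed — term : A
all disciplines: ordered ✗, linear ✓, affine ✓, relevant ✓, unrestricted ✓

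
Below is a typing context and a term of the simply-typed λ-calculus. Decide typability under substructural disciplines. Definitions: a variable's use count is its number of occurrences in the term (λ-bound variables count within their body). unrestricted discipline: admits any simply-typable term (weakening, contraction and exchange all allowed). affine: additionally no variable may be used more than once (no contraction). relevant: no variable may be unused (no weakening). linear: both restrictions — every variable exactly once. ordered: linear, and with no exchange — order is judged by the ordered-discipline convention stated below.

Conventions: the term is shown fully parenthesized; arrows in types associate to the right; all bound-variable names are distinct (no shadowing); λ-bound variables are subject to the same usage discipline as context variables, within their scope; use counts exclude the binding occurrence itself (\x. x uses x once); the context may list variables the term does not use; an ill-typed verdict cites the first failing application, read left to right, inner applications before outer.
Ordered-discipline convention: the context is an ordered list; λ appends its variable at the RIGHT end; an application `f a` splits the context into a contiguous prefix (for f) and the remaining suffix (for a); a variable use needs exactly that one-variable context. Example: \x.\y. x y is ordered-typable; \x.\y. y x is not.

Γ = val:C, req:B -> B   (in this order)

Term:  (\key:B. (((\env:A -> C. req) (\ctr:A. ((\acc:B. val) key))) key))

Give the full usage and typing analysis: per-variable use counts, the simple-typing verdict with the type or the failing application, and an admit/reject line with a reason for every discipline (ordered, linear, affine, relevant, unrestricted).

use counts: val: 1; req: 1; key (λ-bound): 2; env (λ-bound): 0; ctr (λ-bound): 0; acc (λ-bound): 0
uses in reading order: req, val, key, key
typing: the term checks, with type B -> B
ordered ✗ (needs contraction — key ×2; needs weakening: env, ctr, acc unused)
linear ✗ (needs contraction — key ×2; needs weakening: env, ctr, acc unused)
affine ✗ (needs contraction — key ×2)
relevant ✗ (needs weakening: env, ctr, acc unused)
unrestricted ✓ (type-checks (B -> B) and nothing is barred)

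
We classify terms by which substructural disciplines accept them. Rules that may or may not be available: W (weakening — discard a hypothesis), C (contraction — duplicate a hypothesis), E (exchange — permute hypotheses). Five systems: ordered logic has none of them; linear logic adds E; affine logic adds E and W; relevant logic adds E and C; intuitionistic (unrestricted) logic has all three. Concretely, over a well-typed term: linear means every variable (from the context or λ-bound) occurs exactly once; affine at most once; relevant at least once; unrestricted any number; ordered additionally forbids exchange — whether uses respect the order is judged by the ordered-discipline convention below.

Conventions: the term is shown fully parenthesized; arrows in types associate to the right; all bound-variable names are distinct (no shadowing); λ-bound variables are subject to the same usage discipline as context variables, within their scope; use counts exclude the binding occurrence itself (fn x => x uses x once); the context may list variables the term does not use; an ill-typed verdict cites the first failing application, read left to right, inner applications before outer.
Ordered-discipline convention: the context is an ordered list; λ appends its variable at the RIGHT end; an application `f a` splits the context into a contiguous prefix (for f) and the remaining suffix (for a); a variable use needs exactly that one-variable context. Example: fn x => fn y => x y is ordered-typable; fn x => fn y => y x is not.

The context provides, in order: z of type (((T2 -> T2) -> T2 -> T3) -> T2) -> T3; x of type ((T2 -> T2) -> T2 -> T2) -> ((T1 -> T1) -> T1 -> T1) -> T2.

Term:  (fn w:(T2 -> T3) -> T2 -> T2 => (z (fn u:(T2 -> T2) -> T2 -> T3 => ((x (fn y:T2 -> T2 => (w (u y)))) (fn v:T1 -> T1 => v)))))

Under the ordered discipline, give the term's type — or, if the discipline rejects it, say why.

term : ((T2 -> T3) -> T2 -> T2) -> T3
counts: z ×1, x ×1, w [bound] ×1, u [bound] ×1, y [bound] ×1, v [bound] ×1
order of uses: z, x, w, u, y, v
typing: well-typed at ((T2 -> T3) -> T2 -> T2) -> T3
across the five disciplines: ordered ✓ · linear ✓ · affine ✓ · relevant ✓ · unrestricted ✓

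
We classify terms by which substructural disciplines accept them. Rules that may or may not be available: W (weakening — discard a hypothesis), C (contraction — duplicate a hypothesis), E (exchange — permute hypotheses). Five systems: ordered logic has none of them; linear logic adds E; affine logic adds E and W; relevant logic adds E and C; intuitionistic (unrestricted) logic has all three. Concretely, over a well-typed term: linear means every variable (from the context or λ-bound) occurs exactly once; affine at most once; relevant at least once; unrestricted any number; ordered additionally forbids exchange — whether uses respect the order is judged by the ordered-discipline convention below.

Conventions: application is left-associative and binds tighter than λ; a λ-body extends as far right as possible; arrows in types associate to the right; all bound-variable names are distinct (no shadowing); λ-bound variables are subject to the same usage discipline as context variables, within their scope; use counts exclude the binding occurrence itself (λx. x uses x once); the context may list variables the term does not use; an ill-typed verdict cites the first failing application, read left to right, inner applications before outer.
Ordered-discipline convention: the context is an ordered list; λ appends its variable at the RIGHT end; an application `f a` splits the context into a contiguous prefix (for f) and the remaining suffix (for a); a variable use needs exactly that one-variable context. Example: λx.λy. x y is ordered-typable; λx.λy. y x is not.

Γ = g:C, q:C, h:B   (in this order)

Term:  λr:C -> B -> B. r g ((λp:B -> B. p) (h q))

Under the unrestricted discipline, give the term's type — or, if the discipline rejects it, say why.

not well-typed under unrestricted — the type mismatch rejects it
counts: g: 1×, q: 1×, h: 1×, r (bound): 1×, p (bound): 1×
order of uses: r, g, p, h, q
typing: ill-typed: can't apply a value of type B
across the five disciplines: ordered ✗ · linear ✗ · affine ✗ · relevant ✗ · unrestricted ✗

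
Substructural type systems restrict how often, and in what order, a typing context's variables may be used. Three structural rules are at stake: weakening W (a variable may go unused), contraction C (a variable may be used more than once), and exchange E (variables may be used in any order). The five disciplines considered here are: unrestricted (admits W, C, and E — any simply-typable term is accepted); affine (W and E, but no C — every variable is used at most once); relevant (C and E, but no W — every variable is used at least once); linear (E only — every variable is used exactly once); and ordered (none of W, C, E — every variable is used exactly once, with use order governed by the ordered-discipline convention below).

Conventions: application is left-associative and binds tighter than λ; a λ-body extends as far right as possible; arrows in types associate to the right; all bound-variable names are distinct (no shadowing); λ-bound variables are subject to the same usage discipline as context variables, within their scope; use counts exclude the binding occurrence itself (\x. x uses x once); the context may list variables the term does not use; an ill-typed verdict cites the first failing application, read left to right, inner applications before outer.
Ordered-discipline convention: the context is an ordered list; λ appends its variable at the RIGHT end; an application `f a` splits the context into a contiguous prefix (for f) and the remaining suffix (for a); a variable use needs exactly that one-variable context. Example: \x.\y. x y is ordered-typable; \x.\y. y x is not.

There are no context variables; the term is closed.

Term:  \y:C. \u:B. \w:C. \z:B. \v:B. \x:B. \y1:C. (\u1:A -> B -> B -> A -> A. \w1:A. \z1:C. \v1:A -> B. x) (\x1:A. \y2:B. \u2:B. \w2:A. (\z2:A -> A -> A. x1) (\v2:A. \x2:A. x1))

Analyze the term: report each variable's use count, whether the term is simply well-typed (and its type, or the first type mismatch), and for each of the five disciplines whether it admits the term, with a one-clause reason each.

use counts: y (λ-bound) ×0, u (λ-bound) ×0, w (λ-bound) ×0, z (λ-bound) ×0, v (λ-bound) ×0, x (λ-bound) ×1, y1 (λ-bound) ×0, u1 (λ-bound) ×0, w1 (λ-bound) ×0, z1 (λ-bound) ×0, v1 (λ-bound) ×0, x1 (λ-bound) ×2, y2 (λ-bound) ×0, u2 (λ-bound) ×0, w2 (λ-bound) ×0, z2 (λ-bound) ×0, v2 (λ-bound) ×0, x2 (λ-bound) ×0
uses in reading order: x, x1, x1
typing: ✓ — C -> B -> C -> B -> B -> B -> C -> A -> C -> (A -> B) -> B
ordered: ✗ — x1 ×2 used more than once (contraction); y, u, w, z, v, y1, u1, w1, z1, v1, y2, u2, w2, z2, v2, x2 left unused
linear: ✗ — x1 ×2 used more than once (contraction); y, u, w, z, v, y1, u1, w1, z1, v1, y2, u2, w2, z2, v2, x2 left unused
affine: ✗ — x1 ×2 used more than once (contraction)
relevant: ✗ — y, u, w, z, v, y1, u1, w1, z1, v1, y2, u2, w2, z2, v2, x2 left unused
unrestricted: ✓ — well-typed at C -> B -> C -> B -> B -> B -> C -> A -> C -> (A -> B) -> B; no restrictions here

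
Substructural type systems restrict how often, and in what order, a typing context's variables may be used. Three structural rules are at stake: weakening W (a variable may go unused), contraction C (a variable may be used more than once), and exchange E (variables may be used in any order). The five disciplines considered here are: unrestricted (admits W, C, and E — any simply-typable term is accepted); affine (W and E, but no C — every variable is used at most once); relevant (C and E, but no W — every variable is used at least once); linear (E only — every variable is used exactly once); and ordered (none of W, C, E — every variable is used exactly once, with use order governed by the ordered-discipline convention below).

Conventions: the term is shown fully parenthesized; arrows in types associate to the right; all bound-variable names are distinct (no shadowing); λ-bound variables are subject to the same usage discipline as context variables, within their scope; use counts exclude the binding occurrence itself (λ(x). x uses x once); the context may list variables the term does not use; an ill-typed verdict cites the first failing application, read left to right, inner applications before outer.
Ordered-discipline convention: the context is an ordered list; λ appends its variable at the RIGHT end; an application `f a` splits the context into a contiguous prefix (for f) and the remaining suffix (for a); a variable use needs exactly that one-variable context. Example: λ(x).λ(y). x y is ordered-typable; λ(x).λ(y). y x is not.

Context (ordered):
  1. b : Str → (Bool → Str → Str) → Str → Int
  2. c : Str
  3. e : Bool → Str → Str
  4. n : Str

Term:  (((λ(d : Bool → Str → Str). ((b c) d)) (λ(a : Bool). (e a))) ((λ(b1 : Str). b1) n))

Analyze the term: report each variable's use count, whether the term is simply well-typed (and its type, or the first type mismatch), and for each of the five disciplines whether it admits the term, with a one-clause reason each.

usage: b: 1×, c: 1×, e: 1×, n: 1×, d (λ-bound): 1×, a (λ-bound): 1×, b1 (λ-bound): 1×
left-to-right use order: b, c, d, e, a, b1, n
typing: ✓ — Int
ordered: ✓, b, c, e, n, d, a, b1: once each, no exchange needed
linear: ✓, b, c, e, n, d, a, b1: one use apiece
affine: ✓, no duplicate uses among b, c, e, n, d, a, b1
relevant: ✓, every one of b, c, e, n, d, a, b1 appears
unrestricted: ✓, type-checks (Int) and nothing is barred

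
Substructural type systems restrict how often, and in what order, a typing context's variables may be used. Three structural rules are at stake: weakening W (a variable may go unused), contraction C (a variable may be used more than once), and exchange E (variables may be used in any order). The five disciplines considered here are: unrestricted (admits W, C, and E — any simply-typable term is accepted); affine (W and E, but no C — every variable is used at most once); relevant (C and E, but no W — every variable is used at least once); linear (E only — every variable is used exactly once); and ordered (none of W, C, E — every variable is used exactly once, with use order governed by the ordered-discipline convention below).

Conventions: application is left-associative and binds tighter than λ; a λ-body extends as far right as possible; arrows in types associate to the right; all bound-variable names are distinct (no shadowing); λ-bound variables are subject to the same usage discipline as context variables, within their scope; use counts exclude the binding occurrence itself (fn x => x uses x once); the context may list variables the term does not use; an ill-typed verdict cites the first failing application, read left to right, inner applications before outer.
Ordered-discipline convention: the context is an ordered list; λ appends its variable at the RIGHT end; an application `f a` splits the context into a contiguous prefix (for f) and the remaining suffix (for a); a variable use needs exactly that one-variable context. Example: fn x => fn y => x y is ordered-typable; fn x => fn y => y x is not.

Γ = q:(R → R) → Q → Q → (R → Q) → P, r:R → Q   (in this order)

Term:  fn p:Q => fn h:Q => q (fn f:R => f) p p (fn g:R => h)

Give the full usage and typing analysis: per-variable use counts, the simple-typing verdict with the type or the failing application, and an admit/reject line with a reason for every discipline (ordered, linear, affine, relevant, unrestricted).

use counts: q=1, r=0, p (bound)=2, h (bound)=1, f (bound)=1, g (bound)=0
uses in reading order: q, f, p, p, h
typing: ✓ — Q → Q → P
ordered ✗ (repeated use of p ×2; needs weakening: r, g unused)
linear ✗ (repeated use of p ×2; needs weakening: r, g unused)
affine ✗ (repeated use of p ×2)
relevant ✗ (needs weakening: r, g unused)
unrestricted ✓ (simply typable at Q → Q → P; W, C, E all held)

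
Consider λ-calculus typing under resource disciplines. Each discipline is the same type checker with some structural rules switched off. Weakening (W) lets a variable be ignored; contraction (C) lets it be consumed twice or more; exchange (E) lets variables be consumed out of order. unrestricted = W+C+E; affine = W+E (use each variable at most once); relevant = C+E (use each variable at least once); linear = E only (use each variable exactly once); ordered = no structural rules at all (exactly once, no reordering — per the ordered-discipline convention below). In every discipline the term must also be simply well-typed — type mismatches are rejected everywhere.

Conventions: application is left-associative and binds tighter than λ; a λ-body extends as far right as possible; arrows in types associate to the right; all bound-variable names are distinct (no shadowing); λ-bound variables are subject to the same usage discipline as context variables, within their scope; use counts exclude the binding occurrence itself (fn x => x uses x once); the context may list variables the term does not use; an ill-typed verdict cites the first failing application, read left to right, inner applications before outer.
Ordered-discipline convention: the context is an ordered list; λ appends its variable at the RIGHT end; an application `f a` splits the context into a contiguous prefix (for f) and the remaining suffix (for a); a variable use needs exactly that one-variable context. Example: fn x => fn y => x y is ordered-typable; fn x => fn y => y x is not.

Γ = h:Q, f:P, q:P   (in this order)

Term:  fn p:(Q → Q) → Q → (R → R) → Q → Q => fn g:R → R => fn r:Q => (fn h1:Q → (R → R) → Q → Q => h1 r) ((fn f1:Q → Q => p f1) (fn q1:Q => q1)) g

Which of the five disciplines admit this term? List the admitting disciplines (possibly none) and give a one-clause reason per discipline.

admitted in: affine, unrestricted
counts: h: 0; f: 0; q: 0; p (λ-bound): 1; g (λ-bound): 1; r (λ-bound): 1; h1 (λ-bound): 1; f1 (λ-bound): 1; q1 (λ-bound): 1
left-to-right use order: h1, r, p, f1, q1, g
typing: well-typed — term : ((Q → Q) → Q → (R → R) → Q → Q) → (R → R) → Q → Q → Q
ordered: ✗ — unused: h, f, q — weakening required
linear: ✗ — unused: h, f, q — weakening required
affine: ✓ — no duplicate uses among h, f, q, p, g, r, h1, f1, q1
relevant: ✗ — unused: h, f, q — weakening required
unrestricted: ✓ — simply typable at ((Q → Q) → Q → (R → R) → Q → Q) → (R → R) → Q → Q → Q; W, C, E all held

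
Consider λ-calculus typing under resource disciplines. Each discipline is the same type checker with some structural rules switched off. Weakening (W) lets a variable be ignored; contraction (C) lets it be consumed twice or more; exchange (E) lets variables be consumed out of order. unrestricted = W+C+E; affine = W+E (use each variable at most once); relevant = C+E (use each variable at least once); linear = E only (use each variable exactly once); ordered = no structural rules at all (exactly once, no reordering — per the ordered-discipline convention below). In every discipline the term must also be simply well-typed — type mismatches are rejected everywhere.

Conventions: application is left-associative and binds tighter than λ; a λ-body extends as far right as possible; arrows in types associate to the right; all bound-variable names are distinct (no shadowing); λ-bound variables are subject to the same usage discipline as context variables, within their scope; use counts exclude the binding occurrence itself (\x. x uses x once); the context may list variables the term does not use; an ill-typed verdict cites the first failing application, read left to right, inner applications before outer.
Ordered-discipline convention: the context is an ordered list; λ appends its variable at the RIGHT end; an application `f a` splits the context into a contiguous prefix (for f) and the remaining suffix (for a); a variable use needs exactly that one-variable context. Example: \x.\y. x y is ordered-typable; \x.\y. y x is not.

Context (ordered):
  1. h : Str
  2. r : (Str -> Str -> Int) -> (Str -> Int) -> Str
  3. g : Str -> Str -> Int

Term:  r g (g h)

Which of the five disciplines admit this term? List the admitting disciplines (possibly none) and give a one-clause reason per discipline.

admitting disciplines: relevant, unrestricted
use counts: h ×1; r ×1; g ×2
left-to-right use order: r, g, g, h
typing: well-typed — term : Str
ordered: ✗, uses contraction: g ×2
linear: ✗, uses contraction: g ×2
affine: ✗, uses contraction: g ×2
relevant: ✓, h, r, g: all used, weakening unneeded
unrestricted: ✓, type-checks (Str) and nothing is barred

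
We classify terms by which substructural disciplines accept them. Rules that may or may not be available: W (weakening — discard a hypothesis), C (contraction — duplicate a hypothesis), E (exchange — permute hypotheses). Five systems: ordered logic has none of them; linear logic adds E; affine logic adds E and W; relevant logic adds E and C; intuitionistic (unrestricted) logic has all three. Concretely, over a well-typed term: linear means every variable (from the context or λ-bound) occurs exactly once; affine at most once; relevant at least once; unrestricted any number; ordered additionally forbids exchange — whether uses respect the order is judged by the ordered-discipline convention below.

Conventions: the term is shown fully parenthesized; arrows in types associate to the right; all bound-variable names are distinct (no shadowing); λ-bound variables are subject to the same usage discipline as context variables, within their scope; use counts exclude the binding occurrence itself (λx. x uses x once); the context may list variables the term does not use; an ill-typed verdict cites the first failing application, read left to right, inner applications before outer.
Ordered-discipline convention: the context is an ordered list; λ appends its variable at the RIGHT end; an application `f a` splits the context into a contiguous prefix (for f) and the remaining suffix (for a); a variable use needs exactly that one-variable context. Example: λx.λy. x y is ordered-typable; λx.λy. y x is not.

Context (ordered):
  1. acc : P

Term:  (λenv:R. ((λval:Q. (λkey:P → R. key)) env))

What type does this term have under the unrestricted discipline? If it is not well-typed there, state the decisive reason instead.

not well-typed under unrestricted — not simply typable
usage: acc: 0; env [bound]: 1; val [bound]: 0; key [bound]: 1
uses in reading order: key, env
typing: ill-typed: an application expects Q but receives R
all disciplines: ordered ✗; linear ✗; affine ✗; relevant ✗; unrestricted ✗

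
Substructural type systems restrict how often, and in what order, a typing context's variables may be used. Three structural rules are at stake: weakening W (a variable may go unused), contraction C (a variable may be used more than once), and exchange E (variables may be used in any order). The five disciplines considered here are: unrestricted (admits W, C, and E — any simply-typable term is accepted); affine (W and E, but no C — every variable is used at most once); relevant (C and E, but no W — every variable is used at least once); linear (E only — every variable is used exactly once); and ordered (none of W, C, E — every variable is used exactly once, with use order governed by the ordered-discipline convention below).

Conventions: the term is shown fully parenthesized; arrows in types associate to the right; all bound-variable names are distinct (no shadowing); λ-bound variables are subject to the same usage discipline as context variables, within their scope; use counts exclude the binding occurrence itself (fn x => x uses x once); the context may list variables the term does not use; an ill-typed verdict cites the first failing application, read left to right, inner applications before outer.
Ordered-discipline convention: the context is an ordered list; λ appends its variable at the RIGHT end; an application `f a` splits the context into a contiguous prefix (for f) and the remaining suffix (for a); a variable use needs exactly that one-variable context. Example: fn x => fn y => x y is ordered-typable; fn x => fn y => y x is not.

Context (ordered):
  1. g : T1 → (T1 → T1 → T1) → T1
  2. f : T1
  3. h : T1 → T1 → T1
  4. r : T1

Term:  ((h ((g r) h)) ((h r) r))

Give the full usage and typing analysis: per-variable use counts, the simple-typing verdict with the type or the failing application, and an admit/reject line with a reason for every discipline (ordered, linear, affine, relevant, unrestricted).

use counts: g: 1×; f: 0×; h: 3×; r: 3×
order of uses: h, g, r, h, h, r, r
typing: ✓ — T1
ordered: ✗ — uses contraction: h ×3, r ×3; f left unused
linear: ✗ — uses contraction: h ×3, r ×3; f left unused
affine: ✗ — uses contraction: h ×3, r ×3
relevant: ✗ — f left unused
unrestricted: ✓ — typability at T1 is all that's needed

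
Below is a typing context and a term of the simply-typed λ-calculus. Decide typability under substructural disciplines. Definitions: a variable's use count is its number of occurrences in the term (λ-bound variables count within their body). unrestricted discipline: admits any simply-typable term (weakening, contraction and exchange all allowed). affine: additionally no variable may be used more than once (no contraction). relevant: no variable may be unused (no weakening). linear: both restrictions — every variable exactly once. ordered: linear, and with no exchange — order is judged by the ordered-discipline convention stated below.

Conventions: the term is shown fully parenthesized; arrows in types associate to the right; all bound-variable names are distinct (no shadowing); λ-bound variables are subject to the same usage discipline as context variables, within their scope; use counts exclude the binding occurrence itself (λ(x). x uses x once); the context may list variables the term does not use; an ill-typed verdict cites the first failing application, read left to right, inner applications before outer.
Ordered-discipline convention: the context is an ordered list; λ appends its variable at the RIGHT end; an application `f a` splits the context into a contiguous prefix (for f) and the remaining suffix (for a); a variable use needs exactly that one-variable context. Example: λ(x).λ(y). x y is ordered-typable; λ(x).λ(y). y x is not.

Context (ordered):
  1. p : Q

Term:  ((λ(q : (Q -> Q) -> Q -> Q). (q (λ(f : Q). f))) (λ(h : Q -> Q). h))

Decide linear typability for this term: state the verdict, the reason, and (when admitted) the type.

no — p never used (weakening)
use counts: p ×0; q (bound) ×1; f (bound) ×1; h (bound) ×1
use order (left to right): q, f, h
typing: well-typed — term : Q -> Q
per-discipline verdicts: ordered ✗; linear ✗; affine ✓; relevant ✗; unrestricted ✓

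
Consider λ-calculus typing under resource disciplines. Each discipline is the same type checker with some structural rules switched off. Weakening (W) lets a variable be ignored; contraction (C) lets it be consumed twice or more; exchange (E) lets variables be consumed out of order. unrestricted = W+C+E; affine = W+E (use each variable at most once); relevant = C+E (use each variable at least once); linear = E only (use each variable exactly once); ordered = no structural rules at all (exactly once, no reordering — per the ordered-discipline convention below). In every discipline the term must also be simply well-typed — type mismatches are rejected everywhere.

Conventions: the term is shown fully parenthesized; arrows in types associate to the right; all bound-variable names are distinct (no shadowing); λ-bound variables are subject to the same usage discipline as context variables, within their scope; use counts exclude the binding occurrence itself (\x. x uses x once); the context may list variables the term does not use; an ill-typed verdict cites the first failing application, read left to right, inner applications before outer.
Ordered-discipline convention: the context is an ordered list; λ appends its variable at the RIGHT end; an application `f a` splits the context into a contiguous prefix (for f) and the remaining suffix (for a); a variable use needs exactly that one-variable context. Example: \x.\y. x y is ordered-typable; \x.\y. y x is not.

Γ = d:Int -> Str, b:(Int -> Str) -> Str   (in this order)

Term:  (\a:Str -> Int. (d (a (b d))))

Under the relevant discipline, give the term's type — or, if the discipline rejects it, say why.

term : (Str -> Int) -> Str
variable uses: d ×2; b ×1; a (bound) ×1
left-to-right use order: d, a, b, d
typing: ✓ — (Str -> Int) -> Str
all disciplines: ordered ✗ | linear ✗ | affine ✗ | relevant ✓ | unrestricted ✓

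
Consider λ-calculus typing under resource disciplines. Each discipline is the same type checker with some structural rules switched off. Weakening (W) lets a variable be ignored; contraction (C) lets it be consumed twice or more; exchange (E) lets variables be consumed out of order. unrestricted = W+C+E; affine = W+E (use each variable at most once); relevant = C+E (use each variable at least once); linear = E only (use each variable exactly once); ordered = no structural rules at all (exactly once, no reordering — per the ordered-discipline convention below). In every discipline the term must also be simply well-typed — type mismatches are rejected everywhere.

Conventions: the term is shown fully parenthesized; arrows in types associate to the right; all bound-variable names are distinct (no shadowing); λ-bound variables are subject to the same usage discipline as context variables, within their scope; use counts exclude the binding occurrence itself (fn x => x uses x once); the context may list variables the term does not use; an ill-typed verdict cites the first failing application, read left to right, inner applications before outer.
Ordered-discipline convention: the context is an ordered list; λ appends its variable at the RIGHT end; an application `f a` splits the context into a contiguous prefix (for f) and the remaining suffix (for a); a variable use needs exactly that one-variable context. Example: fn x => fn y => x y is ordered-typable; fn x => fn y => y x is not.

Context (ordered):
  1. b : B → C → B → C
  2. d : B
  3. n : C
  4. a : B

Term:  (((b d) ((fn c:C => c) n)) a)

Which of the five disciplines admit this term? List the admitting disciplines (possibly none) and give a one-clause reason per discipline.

admitting disciplines: ordered, linear, affine, relevant, unrestricted
variable uses: b: 1, d: 1, n: 1, a: 1, c (bound): 1
uses in reading order: b, d, c, n, a
typing: well-typed at C
ordered: ✓, one use each (b, d, n, a, c); ordered split holds
linear: ✓, single use per variable (b, d, n, a, c)
affine: ✓, at most one use each (b, d, n, a, c)
relevant: ✓, b, d, n, a, c: all used, weakening unneeded
unrestricted: ✓, well-typed at C; no restrictions here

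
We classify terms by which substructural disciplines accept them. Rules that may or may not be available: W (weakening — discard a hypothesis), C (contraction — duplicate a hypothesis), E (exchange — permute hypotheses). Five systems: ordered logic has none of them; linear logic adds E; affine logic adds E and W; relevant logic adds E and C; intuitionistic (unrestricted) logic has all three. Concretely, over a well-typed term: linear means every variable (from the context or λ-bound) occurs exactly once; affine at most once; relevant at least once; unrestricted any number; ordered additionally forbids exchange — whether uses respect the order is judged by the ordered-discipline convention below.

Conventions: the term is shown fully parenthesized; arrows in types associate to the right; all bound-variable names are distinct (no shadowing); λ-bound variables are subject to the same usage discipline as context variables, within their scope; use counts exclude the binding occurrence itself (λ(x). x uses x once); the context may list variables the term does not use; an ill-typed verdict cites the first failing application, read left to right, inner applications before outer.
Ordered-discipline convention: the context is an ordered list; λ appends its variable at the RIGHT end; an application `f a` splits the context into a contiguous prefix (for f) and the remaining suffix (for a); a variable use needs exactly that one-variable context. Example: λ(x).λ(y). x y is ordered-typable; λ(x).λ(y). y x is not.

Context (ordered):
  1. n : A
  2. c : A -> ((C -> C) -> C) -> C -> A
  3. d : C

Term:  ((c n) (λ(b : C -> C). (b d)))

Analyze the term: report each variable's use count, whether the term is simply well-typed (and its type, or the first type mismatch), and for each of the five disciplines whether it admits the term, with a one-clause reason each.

variable uses: n=1, c=1, d=1, b (λ-bound)=1
left-to-right use order: c, n, b, d
typing: well-typed — term : C -> A
ordered: ✗, no contiguous prefix/suffix split fits c, n, b, d
linear: ✓, single use per variable (n, c, d, b)
affine: ✓, at most one use each (n, c, d, b)
relevant: ✓, none of n, c, d, b goes unused
unrestricted: ✓, type-checks (C -> A) and nothing is barred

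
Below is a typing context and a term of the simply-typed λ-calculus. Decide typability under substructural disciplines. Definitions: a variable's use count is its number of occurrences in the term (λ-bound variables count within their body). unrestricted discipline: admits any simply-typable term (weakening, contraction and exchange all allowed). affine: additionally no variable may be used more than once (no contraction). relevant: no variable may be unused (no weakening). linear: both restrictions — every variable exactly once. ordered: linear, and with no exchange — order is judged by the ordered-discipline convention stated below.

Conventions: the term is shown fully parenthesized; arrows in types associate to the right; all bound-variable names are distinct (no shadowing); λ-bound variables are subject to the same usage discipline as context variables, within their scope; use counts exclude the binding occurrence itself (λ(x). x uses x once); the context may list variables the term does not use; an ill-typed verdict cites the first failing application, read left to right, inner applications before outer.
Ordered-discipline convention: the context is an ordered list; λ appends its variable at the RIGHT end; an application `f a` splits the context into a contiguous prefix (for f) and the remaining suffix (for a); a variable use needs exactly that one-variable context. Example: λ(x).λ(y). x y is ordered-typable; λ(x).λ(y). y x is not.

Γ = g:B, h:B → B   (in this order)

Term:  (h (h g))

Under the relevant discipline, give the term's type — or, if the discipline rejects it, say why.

term : B
usage: g: 1, h: 2
use order (left to right): h, h, g
typing: ✓ — B
per-discipline verdicts: ordered ✗; linear ✗; affine ✗; relevant ✓; unrestricted ✓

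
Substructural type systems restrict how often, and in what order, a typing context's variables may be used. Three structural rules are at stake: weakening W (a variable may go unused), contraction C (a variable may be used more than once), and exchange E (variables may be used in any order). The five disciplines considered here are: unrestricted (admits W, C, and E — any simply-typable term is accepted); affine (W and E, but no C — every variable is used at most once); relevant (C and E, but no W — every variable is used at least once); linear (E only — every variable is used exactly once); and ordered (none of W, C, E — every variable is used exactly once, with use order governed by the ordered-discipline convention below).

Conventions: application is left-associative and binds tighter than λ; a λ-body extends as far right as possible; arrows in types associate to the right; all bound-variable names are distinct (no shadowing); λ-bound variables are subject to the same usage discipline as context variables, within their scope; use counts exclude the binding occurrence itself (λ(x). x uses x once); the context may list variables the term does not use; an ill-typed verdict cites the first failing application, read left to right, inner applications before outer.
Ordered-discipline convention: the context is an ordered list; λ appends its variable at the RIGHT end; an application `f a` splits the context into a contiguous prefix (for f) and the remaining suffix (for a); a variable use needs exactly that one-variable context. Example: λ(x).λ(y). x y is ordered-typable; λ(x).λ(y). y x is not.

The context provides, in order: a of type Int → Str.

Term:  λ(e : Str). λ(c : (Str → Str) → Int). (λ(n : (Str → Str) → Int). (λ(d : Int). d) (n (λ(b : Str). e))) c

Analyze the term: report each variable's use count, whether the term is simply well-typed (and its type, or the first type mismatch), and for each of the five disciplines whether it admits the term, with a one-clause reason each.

use counts: a: 0×; e (λ-bound): 1×; c (λ-bound): 1×; n (λ-bound): 1×; d (λ-bound): 1×; b (λ-bound): 0×
order of uses: d, n, e, c
typing: ✓ — Str → ((Str → Str) → Int) → Int
ordered ✗ (needs weakening: a, b unused)
linear ✗ (needs weakening: a, b unused)
affine ✓ (none of a, e, c, n, d, b used more than once)
relevant ✗ (needs weakening: a, b unused)
unrestricted ✓ (simply typable at Str → ((Str → Str) → Int) → Int; W, C, E all held)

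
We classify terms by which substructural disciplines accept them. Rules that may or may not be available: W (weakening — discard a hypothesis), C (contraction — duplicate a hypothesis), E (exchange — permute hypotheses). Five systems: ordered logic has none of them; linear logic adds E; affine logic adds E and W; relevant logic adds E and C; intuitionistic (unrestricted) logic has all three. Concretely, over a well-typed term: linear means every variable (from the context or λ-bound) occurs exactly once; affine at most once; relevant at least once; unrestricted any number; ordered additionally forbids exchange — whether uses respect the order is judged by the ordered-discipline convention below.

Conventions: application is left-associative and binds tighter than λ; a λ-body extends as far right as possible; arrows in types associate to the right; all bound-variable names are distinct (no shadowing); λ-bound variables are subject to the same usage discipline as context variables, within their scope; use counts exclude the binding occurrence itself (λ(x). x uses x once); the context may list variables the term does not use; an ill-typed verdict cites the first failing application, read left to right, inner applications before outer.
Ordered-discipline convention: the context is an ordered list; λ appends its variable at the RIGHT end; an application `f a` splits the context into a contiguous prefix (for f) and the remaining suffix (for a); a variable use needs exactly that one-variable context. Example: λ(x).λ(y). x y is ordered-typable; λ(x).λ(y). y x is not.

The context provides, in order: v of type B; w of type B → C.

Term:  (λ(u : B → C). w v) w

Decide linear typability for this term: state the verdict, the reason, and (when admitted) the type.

no — repeated use of w ×2; u left unused
variable uses: v: 1; w: 2; u [bound]: 0
uses in reading order: w, v, w
typing: ✓ — C
per-discipline verdicts: ordered ✗ | linear ✗ | affine ✗ | relevant ✗ | unrestricted ✓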